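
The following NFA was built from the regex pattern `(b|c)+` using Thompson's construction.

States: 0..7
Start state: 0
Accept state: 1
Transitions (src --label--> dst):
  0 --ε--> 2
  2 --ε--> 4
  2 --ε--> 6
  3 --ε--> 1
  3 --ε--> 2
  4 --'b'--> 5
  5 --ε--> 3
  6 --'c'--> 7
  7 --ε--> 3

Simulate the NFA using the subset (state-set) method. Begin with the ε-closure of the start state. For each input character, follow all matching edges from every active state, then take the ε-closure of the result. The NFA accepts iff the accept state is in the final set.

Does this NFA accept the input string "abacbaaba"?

start: ε-closure({0}) = {0,2,4,6}
'a' @ 1: {}  — state set empty
rest 'bacbaaba' ignored (set empty)
end set {} — state 1 not in

Answer: REJECT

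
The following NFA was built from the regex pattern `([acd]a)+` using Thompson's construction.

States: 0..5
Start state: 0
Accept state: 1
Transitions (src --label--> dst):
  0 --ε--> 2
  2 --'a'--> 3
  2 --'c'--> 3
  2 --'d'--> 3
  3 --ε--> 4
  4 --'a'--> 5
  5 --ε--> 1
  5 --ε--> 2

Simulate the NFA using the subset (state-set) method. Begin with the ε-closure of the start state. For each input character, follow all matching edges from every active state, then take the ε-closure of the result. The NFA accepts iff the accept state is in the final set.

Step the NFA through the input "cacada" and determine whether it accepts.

Answer: ACCEPT

Steps:
initial (ε-close {0}): {0,2}
'c' @ 1: {3,4}
'a' @ 2: {1,2,5}  [accepting]
'c' @ 3: {3,4}
'a' @ 4: {1,2,5}  [accepting]
'd' @ 5: {3,4}
'a' @ 6: {1,2,5}  [accepting]
final: {1,2,5}; accept 1 in set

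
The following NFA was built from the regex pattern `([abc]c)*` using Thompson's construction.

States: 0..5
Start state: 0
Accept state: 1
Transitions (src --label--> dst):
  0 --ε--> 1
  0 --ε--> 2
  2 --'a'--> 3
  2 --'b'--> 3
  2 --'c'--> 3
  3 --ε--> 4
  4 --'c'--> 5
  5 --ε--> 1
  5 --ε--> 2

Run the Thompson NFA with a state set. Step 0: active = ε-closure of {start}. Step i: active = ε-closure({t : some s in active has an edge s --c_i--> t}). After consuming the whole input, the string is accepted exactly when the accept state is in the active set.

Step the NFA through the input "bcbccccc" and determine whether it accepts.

start: ε-closure({0}) = {0,1,2}
'b' @ 1: {3,4}
'c' @ 2: {1,2,5}  [accepting]
'b' @ 3: {3,4}
'c' @ 4: {1,2,5}  [accepting]
'c' @ 5: {3,4}
'c' @ 6: {1,2,5}  [accepting]
'c' @ 7: {3,4}
'c' @ 8: {1,2,5}  [accepting]
end set {1,2,5} — state 1 in

Answer: ACCEPT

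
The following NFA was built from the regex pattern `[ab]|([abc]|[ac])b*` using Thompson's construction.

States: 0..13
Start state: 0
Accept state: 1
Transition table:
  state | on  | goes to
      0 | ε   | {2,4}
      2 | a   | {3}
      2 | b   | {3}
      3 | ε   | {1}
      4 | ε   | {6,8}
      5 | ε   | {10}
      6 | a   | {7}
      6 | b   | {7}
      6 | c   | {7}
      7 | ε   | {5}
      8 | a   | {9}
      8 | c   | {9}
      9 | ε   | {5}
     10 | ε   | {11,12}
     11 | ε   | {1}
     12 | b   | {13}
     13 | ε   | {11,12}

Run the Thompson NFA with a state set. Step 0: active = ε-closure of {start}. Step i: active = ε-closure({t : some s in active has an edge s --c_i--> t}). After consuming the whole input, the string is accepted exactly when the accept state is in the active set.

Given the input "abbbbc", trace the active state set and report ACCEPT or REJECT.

Answer: REJECT

Derivation:
start: ε-closure({0}) = {0,2,4,6,8}
'a' @ 1: {1,3,5,7,9,10,11,12}  (accept∈set)
'b' @ 2: {1,11,12,13}  (accept∈set)
'b' @ 3: {1,11,12,13}  (accept∈set)
'b' @ 4: {1,11,12,13}  (accept∈set)
'b' @ 5: {1,11,12,13}  (accept∈set)
'c' @ 6: {}  — state set empty
end set {} — state 1 not in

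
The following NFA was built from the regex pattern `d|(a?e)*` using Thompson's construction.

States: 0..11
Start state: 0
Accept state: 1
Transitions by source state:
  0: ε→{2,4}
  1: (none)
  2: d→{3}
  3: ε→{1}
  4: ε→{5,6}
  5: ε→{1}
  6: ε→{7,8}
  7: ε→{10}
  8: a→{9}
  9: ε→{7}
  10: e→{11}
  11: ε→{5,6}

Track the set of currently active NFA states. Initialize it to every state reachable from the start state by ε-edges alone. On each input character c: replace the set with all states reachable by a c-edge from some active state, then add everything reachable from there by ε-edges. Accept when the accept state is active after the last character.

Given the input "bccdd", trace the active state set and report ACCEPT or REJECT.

start: ε-closure({0}) = {0,1,2,4,5,6,7,8,10}
'b' @ 1: {}  — state set empty
rest 'ccdd' ignored (set empty)
end set {} — state 1 not in

Answer: REJECT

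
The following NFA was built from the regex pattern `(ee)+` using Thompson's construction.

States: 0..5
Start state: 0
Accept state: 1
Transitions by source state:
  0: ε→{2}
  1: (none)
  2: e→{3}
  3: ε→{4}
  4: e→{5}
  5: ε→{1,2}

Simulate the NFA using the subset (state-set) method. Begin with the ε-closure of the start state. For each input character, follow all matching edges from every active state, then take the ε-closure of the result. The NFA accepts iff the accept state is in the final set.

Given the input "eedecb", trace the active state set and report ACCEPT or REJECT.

Answer: REJECT

Derivation:
start: ε-closure({0}) = {0,2}
'e' @ 1: {3,4}
'e' @ 2: {1,2,5}  ✓accept
'd' @ 3: {}  — dead — no transitions
rest 'ecb' ignored (set empty)
end set {} — state 1 not in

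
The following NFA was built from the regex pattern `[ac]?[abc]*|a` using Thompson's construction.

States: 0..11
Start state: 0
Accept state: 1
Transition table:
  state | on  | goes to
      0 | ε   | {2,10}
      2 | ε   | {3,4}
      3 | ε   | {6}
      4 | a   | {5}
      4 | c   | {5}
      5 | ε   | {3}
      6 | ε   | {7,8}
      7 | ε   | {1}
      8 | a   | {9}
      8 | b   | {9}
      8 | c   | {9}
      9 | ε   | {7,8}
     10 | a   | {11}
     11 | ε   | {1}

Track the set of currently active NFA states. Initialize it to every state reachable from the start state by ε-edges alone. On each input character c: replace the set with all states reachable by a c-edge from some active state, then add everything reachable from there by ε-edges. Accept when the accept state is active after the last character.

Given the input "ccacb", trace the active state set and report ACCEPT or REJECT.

S₀ = ε-closure({0}) = {0,1,2,3,4,6,7,8,10}
'c' @ 1: {1,3,5,6,7,8,9}  [accepting]
'c' @ 2: {1,7,8,9}  [accepting]
'a' @ 3: {1,7,8,9}  [accepting]
'c' @ 4: {1,7,8,9}  [accepting]
'b' @ 5: {1,7,8,9}  [accepting]
final: {1,7,8,9}; accept 1 in set

Answer: ACCEPT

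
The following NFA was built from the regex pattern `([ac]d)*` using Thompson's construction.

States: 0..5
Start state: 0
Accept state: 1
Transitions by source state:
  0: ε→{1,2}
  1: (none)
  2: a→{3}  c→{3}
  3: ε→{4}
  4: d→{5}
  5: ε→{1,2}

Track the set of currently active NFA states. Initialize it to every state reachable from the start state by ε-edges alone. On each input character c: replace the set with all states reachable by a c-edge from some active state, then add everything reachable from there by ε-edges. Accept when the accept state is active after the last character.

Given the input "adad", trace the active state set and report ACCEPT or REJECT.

Answer: ACCEPT

Derivation:
start: ε-closure({0}) = {0,1,2}
'a' @ 1: {3,4}
'd' @ 2: {1,2,5}  [accepting]
'a' @ 3: {3,4}
'd' @ 4: {1,2,5}  [accepting]
final: {1,2,5}; accept 1 in set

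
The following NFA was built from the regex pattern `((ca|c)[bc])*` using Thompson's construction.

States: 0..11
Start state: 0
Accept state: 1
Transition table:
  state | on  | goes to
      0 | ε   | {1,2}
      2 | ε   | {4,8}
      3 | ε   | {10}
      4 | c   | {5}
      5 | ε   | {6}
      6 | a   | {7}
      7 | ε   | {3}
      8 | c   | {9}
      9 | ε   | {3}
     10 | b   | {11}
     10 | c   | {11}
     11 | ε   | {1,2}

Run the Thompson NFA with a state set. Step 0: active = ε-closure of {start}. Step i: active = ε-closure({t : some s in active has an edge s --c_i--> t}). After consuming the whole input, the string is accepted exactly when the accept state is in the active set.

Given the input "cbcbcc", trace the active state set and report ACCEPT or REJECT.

S₀ = ε-closure({0}) = {0,1,2,4,8}
'c' @ 1: {3,5,6,9,10}
'b' @ 2: {1,2,4,8,11}  [accepting]
'c' @ 3: {3,5,6,9,10}
'b' @ 4: {1,2,4,8,11}  [accepting]
'c' @ 5: {3,5,6,9,10}
'c' @ 6: {1,2,4,8,11}  [accepting]
final: {1,2,4,8,11}; accept 1 in set

Answer: ACCEPT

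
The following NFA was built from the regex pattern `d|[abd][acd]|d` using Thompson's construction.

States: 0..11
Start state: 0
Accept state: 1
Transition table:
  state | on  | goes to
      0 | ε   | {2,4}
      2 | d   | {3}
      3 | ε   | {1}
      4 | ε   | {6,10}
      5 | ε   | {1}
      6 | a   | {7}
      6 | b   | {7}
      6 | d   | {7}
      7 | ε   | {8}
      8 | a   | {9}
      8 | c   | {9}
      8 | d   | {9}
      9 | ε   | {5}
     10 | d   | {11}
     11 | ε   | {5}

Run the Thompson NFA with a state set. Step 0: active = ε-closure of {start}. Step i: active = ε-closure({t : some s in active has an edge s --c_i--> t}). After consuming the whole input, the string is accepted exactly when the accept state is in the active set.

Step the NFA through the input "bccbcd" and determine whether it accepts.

S₀ = ε-closure({0}) = {0,2,4,6,10}
'b' @ 1: {7,8}
'c' @ 2: {1,5,9}  (accept∈set)
'c' @ 3: {}  — no active states
rest 'bcd' ignored (set empty)
final: {}; accept 1 not in set

Answer: REJECT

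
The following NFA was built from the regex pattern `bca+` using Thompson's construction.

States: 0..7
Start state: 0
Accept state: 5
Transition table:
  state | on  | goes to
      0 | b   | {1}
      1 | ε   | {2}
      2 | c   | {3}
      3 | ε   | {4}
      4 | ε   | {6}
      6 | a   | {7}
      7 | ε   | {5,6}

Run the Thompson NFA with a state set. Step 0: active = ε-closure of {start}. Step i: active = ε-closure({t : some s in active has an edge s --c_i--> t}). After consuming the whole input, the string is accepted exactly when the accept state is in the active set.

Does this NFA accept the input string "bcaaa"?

start: ε-closure({0}) = {0}
'b' @ 1: {1,2}
'c' @ 2: {3,4,6}
'a' @ 3: {5,6,7}  [accepting]
'a' @ 4: {5,6,7}  [accepting]
'a' @ 5: {5,6,7}  [accepting]
after full input: {5,6,7}  (accept=5 in)

Answer: ACCEPT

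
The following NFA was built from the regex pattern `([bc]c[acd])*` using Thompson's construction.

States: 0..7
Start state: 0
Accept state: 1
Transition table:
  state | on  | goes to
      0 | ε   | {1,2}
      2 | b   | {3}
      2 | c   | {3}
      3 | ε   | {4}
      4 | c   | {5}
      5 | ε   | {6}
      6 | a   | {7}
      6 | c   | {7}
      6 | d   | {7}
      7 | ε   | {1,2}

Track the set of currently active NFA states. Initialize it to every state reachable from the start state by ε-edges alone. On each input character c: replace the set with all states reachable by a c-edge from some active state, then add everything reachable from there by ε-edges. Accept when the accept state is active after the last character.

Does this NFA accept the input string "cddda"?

S₀ = ε-closure({0}) = {0,1,2}
'c' @ 1: {3,4}
'd' @ 2: {}  — no active states
rest 'dda' ignored (set empty)
final: {}; accept 1 not in set

Answer: REJECT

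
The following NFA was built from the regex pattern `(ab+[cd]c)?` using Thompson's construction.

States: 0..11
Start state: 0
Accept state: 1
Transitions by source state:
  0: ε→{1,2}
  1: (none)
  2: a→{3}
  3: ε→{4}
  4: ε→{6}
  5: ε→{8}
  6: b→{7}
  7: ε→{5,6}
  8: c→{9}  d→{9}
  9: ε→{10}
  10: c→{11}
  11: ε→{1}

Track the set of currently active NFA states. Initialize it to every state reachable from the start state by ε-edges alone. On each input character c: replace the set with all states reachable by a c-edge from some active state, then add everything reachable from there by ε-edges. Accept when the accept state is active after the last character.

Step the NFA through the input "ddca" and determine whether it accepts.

initial (ε-close {0}): {0,1,2}
'd' @ 1: {}  — no active states
rest 'dca' ignored (set empty)
end set {} — state 1 not in

Answer: REJECT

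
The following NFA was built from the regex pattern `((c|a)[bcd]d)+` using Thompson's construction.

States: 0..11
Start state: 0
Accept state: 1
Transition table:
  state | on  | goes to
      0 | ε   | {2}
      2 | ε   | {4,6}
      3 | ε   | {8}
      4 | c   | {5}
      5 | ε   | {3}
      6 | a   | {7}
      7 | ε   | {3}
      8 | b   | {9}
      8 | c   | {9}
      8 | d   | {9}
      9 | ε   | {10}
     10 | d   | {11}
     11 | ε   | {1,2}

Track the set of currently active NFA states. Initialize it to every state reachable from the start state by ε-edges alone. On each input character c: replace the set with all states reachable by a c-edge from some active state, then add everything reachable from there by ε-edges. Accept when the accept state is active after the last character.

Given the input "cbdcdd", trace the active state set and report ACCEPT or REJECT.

S₀ = ε-closure({0}) = {0,2,4,6}
'c' @ 1: {3,5,8}
'b' @ 2: {9,10}
'd' @ 3: {1,2,4,6,11}  [accepting]
'c' @ 4: {3,5,8}
'd' @ 5: {9,10}
'd' @ 6: {1,2,4,6,11}  [accepting]
final: {1,2,4,6,11}; accept 1 in set

Answer: ACCEPT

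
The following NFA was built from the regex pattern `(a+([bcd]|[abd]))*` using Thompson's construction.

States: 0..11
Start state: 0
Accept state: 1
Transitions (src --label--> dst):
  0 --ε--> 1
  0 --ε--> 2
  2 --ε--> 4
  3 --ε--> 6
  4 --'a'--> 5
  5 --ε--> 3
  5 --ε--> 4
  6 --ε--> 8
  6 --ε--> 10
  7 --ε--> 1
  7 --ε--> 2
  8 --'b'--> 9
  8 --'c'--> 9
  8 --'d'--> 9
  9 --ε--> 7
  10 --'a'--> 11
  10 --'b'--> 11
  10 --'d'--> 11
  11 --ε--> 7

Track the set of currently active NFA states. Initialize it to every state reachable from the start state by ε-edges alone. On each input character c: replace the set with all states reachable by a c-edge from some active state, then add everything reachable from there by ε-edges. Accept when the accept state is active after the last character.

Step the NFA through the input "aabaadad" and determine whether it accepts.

initial (ε-close {0}): {0,1,2,4}
'a' @ 1: {3,4,5,6,8,10}
'a' @ 2: {1,2,3,4,5,6,7,8,10,11}  [accepting]
'b' @ 3: {1,2,4,7,9,11}  [accepting]
'a' @ 4: {3,4,5,6,8,10}
'a' @ 5: {1,2,3,4,5,6,7,8,10,11}  [accepting]
'd' @ 6: {1,2,4,7,9,11}  [accepting]
'a' @ 7: {3,4,5,6,8,10}
'd' @ 8: {1,2,4,7,9,11}  [accepting]
after full input: {1,2,4,7,9,11}  (accept=1 in)

Answer: ACCEPT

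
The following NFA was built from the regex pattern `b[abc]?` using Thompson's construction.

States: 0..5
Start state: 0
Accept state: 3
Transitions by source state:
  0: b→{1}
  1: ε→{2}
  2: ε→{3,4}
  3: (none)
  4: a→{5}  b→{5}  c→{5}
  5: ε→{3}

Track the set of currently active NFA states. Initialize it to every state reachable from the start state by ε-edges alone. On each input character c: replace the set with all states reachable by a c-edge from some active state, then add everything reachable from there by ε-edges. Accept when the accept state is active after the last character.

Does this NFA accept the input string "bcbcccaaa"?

Answer: REJECT

Derivation:
start: ε-closure({0}) = {0}
'b' @ 1: {1,2,3,4}  ✓accept
'c' @ 2: {3,5}  ✓accept
'b' @ 3: {}  — dead — no transitions
rest 'cccaaa' ignored (set empty)
end set {} — state 3 not in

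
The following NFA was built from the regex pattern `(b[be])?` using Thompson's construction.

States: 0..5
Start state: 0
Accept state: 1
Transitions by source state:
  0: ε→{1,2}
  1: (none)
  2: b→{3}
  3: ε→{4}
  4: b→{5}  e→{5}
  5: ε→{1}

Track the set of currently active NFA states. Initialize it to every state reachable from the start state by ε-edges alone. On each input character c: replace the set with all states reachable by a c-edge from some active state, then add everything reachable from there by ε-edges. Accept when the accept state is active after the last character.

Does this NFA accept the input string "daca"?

start: ε-closure({0}) = {0,1,2}
'd' @ 1: {}  — state set empty
rest 'aca' ignored (set empty)
end set {} — state 1 not in

Answer: REJECT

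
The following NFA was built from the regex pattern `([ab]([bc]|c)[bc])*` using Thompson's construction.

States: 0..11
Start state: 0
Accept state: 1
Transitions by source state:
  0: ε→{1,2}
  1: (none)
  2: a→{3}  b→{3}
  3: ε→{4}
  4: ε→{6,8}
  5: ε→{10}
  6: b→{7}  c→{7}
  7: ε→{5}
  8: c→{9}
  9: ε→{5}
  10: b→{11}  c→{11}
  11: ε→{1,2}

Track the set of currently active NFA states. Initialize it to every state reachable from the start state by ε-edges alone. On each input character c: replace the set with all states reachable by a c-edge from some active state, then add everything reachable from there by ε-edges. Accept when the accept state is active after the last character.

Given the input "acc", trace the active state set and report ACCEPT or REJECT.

start: ε-closure({0}) = {0,1,2}
'a' @ 1: {3,4,6,8}
'c' @ 2: {5,7,9,10}
'c' @ 3: {1,2,11}  [accepting]
final: {1,2,11}; accept 1 in set

Answer: ACCEPT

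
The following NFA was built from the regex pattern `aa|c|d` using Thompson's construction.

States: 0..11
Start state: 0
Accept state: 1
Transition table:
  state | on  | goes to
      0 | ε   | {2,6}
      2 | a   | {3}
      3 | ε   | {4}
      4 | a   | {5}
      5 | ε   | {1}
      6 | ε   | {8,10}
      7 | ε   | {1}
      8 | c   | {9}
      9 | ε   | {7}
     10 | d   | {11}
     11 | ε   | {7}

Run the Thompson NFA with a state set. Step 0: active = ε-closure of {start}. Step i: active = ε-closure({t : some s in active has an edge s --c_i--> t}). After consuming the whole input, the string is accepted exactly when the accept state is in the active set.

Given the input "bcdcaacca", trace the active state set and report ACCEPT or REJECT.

Answer: REJECT

Derivation:
start: ε-closure({0}) = {0,2,6,8,10}
'b' @ 1: {}  — dead — no transitions
rest 'cdcaacca' ignored (set empty)
end set {} — state 1 not in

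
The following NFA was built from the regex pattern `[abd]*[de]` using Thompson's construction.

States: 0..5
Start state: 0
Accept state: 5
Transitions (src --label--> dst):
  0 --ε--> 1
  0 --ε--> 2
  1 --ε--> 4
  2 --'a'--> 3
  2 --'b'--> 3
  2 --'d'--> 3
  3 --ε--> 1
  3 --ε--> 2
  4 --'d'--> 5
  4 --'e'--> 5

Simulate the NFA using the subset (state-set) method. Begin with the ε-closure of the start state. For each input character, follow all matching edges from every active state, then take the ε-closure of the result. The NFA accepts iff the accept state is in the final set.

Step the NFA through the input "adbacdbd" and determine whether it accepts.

start: ε-closure({0}) = {0,1,2,4}
'a' @ 1: {1,2,3,4}
'd' @ 2: {1,2,3,4,5}  [accepting]
'b' @ 3: {1,2,3,4}
'a' @ 4: {1,2,3,4}
'c' @ 5: {}  — no active states
rest 'dbd' ignored (set empty)
after full input: {}  (accept=5 not in)

Answer: REJECT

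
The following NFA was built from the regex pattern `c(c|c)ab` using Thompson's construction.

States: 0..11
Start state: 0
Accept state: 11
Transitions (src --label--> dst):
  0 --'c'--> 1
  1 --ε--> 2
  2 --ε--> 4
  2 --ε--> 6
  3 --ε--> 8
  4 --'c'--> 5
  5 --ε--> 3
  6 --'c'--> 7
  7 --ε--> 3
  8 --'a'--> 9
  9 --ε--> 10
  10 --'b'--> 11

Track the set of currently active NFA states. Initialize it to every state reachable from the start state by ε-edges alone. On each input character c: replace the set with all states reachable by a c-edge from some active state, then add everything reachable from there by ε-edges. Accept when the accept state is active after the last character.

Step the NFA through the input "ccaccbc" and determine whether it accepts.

Answer: REJECT

Steps:
S₀ = ε-closure({0}) = {0}
'c' @ 1: {1,2,4,6}
'c' @ 2: {3,5,7,8}
'a' @ 3: {9,10}
'c' @ 4: {}  — dead — no transitions
rest 'cbc' ignored (set empty)
after full input: {}  (accept=11 not in)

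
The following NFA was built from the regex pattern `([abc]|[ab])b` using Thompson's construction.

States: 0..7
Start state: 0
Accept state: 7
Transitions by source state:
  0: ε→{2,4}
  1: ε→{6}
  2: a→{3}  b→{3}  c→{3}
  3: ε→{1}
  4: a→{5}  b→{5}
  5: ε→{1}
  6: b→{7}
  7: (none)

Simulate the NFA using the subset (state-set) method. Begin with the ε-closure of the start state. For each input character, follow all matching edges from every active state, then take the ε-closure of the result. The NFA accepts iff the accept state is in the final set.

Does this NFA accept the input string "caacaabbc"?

Answer: REJECT

Trace:
initial (ε-close {0}): {0,2,4}
'c' @ 1: {1,3,6}
'a' @ 2: {}  — state set empty
rest 'acaabbc' ignored (set empty)
final: {}; accept 7 not in set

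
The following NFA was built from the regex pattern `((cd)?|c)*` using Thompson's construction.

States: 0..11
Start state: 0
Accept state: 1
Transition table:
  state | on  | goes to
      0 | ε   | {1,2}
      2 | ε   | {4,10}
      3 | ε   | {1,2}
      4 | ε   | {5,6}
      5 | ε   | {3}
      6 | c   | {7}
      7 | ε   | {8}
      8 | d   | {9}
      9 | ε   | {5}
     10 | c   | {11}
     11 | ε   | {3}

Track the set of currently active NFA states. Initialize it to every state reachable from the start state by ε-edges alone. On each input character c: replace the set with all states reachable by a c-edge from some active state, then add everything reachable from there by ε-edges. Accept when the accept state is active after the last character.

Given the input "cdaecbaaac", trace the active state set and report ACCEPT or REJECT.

Answer: REJECT

Derivation:
initial (ε-close {0}): {0,1,2,3,4,5,6,10}
'c' @ 1: {1,2,3,4,5,6,7,8,10,11}  [accepting]
'd' @ 2: {1,2,3,4,5,6,9,10}  [accepting]
'a' @ 3: {}  — state set empty
rest 'ecbaaac' ignored (set empty)
after full input: {}  (accept=1 not in)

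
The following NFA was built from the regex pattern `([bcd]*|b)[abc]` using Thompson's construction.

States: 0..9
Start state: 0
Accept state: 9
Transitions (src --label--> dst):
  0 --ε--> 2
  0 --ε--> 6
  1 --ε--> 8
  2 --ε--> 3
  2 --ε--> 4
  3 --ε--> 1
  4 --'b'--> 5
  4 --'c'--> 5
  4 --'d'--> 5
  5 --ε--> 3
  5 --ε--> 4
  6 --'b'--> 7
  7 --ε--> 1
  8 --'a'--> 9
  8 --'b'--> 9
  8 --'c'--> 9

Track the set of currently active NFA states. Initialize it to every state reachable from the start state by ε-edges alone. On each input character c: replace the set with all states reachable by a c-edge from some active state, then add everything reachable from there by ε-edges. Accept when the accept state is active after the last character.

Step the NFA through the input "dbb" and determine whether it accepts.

start: ε-closure({0}) = {0,1,2,3,4,6,8}
'd' @ 1: {1,3,4,5,8}
'b' @ 2: {1,3,4,5,8,9}  [accepting]
'b' @ 3: {1,3,4,5,8,9}  [accepting]
after full input: {1,3,4,5,8,9}  (accept=9 in)

Answer: ACCEPT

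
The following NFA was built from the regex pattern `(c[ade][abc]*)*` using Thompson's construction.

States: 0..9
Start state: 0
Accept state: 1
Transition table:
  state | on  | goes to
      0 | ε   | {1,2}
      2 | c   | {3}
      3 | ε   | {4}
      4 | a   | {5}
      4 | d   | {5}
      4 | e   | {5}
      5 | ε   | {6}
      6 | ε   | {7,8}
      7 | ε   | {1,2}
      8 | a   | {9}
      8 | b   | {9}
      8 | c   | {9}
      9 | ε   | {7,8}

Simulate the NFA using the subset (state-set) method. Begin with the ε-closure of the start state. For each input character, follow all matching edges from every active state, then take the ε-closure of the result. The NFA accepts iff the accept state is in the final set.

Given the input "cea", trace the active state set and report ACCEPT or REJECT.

initial (ε-close {0}): {0,1,2}
'c' @ 1: {3,4}
'e' @ 2: {1,2,5,6,7,8}  ✓accept
'a' @ 3: {1,2,7,8,9}  ✓accept
after full input: {1,2,7,8,9}  (accept=1 in)

Answer: ACCEPT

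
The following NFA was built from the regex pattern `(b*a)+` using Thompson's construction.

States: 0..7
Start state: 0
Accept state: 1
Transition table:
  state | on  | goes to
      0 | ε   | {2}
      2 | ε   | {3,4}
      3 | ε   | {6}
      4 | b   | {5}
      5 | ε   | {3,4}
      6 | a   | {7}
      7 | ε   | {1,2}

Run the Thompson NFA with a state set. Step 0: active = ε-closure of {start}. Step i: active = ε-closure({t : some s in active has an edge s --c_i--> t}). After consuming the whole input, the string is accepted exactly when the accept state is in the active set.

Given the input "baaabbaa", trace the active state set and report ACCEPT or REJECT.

Answer: ACCEPT

Derivation:
S₀ = ε-closure({0}) = {0,2,3,4,6}
'b' @ 1: {3,4,5,6}
'a' @ 2: {1,2,3,4,6,7}  (accept∈set)
'a' @ 3: {1,2,3,4,6,7}  (accept∈set)
'a' @ 4: {1,2,3,4,6,7}  (accept∈set)
'b' @ 5: {3,4,5,6}
'b' @ 6: {3,4,5,6}
'a' @ 7: {1,2,3,4,6,7}  (accept∈set)
'a' @ 8: {1,2,3,4,6,7}  (accept∈set)
final: {1,2,3,4,6,7}; accept 1 in set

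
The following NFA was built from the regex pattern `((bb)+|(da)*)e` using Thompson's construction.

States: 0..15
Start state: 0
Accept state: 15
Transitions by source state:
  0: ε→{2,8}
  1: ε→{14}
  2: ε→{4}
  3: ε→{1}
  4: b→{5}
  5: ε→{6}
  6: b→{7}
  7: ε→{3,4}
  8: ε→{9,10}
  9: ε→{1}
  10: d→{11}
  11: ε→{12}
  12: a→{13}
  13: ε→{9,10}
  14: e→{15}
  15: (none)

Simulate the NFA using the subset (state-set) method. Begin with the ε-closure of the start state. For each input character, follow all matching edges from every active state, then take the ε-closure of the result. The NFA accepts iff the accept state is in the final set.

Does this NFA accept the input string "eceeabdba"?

Answer: REJECT

Steps:
initial (ε-close {0}): {0,1,2,4,8,9,10,14}
'e' @ 1: {15}  ✓accept
'c' @ 2: {}  — no active states
rest 'eeabdba' ignored (set empty)
final: {}; accept 15 not in set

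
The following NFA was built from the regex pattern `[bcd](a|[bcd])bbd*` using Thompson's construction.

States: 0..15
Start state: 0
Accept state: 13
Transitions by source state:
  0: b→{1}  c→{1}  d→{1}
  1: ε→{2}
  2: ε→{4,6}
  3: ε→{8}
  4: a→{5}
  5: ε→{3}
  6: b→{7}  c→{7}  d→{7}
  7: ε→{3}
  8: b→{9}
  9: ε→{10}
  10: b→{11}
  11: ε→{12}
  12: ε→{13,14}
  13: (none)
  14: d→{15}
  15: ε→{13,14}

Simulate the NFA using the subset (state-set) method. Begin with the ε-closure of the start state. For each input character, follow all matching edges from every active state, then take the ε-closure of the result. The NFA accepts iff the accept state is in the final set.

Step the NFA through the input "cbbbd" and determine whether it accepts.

Answer: ACCEPT

Steps:
S₀ = ε-closure({0}) = {0}
'c' @ 1: {1,2,4,6}
'b' @ 2: {3,7,8}
'b' @ 3: {9,10}
'b' @ 4: {11,12,13,14}  ✓accept
'd' @ 5: {13,14,15}  ✓accept
after full input: {13,14,15}  (accept=13 in)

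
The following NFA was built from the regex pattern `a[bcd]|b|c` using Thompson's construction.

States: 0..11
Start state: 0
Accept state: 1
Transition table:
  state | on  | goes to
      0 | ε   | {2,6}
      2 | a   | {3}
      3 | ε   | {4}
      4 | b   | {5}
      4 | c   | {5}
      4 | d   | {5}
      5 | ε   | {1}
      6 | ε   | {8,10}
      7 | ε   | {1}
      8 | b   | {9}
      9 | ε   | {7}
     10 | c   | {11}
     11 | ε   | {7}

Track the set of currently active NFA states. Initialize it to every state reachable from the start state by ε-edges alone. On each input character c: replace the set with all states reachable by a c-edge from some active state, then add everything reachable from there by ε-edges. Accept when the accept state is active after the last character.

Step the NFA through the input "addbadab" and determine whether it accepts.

start: ε-closure({0}) = {0,2,6,8,10}
'a' @ 1: {3,4}
'd' @ 2: {1,5}  ✓accept
'd' @ 3: {}  — state set empty
rest 'badab' ignored (set empty)
after full input: {}  (accept=1 not in)

Answer: REJECT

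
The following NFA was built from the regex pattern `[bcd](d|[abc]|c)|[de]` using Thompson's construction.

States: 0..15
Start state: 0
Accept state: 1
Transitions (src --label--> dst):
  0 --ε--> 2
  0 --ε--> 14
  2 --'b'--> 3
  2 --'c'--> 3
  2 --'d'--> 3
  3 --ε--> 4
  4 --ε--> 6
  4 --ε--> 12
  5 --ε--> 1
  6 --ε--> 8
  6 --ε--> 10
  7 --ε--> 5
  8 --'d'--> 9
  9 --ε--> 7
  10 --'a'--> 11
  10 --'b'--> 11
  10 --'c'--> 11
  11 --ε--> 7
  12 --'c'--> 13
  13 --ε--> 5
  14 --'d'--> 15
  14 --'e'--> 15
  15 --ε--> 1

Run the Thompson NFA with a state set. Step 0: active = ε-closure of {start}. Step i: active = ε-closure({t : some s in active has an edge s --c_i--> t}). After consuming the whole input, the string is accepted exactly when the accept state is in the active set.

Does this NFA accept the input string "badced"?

Answer: REJECT

Derivation:
start: ε-closure({0}) = {0,2,14}
'b' @ 1: {3,4,6,8,10,12}
'a' @ 2: {1,5,7,11}  ✓accept
'd' @ 3: {}  — no active states
rest 'ced' ignored (set empty)
final: {}; accept 1 not in set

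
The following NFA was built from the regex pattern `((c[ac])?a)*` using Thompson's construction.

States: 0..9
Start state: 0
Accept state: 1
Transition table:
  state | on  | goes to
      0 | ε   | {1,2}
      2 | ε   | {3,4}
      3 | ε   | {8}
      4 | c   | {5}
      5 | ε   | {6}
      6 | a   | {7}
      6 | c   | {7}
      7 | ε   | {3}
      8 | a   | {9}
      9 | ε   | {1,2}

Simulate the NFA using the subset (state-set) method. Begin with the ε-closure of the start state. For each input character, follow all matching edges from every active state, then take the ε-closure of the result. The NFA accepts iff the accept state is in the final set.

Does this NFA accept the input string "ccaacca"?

Answer: ACCEPT

Steps:
initial (ε-close {0}): {0,1,2,3,4,8}
'c' @ 1: {5,6}
'c' @ 2: {3,7,8}
'a' @ 3: {1,2,3,4,8,9}  (accept∈set)
'a' @ 4: {1,2,3,4,8,9}  (accept∈set)
'c' @ 5: {5,6}
'c' @ 6: {3,7,8}
'a' @ 7: {1,2,3,4,8,9}  (accept∈set)
final: {1,2,3,4,8,9}; accept 1 in set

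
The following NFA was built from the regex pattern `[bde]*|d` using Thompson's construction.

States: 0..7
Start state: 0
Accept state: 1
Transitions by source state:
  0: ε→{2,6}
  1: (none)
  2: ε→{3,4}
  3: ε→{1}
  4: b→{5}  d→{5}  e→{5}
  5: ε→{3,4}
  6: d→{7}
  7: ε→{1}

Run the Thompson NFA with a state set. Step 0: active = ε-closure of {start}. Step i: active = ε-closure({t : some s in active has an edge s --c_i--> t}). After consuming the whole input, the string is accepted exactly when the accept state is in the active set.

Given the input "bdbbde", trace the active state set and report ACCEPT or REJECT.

start: ε-closure({0}) = {0,1,2,3,4,6}
'b' @ 1: {1,3,4,5}  (accept∈set)
'd' @ 2: {1,3,4,5}  (accept∈set)
'b' @ 3: {1,3,4,5}  (accept∈set)
'b' @ 4: {1,3,4,5}  (accept∈set)
'd' @ 5: {1,3,4,5}  (accept∈set)
'e' @ 6: {1,3,4,5}  (accept∈set)
end set {1,3,4,5} — state 1 in

Answer: ACCEPT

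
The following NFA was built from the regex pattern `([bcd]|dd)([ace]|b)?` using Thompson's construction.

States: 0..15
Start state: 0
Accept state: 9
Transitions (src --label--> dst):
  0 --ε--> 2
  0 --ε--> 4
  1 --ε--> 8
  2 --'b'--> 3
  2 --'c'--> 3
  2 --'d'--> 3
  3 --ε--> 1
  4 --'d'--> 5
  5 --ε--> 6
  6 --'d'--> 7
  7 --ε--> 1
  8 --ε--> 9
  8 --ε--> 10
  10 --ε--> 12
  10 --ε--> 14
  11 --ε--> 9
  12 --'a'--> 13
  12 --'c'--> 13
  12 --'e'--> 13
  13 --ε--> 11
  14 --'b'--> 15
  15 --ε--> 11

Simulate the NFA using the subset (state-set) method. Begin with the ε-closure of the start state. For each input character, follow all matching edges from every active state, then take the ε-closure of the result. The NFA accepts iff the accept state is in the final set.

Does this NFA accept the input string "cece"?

S₀ = ε-closure({0}) = {0,2,4}
'c' @ 1: {1,3,8,9,10,12,14}  ✓accept
'e' @ 2: {9,11,13}  ✓accept
'c' @ 3: {}  — dead — no transitions
rest 'e' ignored (set empty)
after full input: {}  (accept=9 not in)

Answer: REJECT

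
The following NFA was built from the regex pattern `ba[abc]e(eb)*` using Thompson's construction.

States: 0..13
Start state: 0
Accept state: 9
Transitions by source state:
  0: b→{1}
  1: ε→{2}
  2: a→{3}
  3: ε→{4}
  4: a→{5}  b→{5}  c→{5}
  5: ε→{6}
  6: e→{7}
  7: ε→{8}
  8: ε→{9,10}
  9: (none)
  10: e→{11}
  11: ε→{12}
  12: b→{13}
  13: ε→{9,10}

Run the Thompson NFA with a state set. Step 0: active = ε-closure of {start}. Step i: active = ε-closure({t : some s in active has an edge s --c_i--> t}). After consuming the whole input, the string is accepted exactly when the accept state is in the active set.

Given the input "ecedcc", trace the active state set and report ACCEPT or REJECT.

initial (ε-close {0}): {0}
'e' @ 1: {}  — state set empty
rest 'cedcc' ignored (set empty)
final: {}; accept 9 not in set

Answer: REJECT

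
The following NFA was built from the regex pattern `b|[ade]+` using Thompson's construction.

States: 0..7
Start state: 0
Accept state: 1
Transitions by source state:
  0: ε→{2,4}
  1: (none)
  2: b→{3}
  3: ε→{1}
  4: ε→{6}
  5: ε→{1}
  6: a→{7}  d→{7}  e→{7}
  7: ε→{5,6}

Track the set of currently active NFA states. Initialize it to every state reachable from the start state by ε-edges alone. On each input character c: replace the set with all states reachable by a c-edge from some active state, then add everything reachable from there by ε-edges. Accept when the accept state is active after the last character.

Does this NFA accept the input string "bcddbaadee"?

start: ε-closure({0}) = {0,2,4,6}
'b' @ 1: {1,3}  [accepting]
'c' @ 2: {}  — state set empty
rest 'ddbaadee' ignored (set empty)
end set {} — state 1 not in

Answer: REJECT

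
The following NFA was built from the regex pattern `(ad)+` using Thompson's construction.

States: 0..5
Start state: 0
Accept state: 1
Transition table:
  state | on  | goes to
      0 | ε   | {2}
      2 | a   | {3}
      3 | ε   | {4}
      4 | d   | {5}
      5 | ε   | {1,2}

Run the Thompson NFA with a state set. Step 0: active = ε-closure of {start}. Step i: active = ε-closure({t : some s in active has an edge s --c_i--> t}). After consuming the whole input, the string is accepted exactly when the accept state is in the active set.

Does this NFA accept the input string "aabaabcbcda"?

S₀ = ε-closure({0}) = {0,2}
'a' @ 1: {3,4}
'a' @ 2: {}  — dead — no transitions
rest 'baabcbcda' ignored (set empty)
after full input: {}  (accept=1 not in)

Answer: REJECT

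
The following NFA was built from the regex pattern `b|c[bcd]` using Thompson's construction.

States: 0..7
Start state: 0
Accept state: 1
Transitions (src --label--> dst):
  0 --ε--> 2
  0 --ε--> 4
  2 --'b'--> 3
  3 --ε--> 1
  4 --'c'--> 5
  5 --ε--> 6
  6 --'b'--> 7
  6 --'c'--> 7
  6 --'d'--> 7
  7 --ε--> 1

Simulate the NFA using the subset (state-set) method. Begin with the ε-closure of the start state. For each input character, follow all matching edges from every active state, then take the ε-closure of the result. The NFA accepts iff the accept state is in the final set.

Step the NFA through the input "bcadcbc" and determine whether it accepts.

S₀ = ε-closure({0}) = {0,2,4}
'b' @ 1: {1,3}  (accept∈set)
'c' @ 2: {}  — dead — no transitions
rest 'adcbc' ignored (set empty)
end set {} — state 1 not in

Answer: REJECT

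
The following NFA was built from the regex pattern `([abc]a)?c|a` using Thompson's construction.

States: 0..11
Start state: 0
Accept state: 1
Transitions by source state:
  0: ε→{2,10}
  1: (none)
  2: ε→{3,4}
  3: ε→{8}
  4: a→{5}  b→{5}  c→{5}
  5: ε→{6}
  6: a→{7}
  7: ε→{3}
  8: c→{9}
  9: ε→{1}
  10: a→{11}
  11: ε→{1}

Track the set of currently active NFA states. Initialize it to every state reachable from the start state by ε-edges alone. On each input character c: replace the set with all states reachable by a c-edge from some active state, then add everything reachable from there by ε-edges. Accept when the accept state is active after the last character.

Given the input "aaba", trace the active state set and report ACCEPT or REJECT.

initial (ε-close {0}): {0,2,3,4,8,10}
'a' @ 1: {1,5,6,11}  (accept∈set)
'a' @ 2: {3,7,8}
'b' @ 3: {}  — state set empty
rest 'a' ignored (set empty)
final: {}; accept 1 not in set

Answer: REJECT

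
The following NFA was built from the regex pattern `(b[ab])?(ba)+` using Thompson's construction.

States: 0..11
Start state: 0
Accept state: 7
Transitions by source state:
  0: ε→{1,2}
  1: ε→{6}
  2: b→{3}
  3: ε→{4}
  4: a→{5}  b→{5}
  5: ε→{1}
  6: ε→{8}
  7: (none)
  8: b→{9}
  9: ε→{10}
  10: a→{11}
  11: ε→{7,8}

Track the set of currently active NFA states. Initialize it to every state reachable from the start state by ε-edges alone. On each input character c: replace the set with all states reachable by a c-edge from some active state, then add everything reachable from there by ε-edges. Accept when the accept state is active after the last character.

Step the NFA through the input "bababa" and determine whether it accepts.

Answer: ACCEPT

Trace:
initial (ε-close {0}): {0,1,2,6,8}
'b' @ 1: {3,4,9,10}
'a' @ 2: {1,5,6,7,8,11}  [accepting]
'b' @ 3: {9,10}
'a' @ 4: {7,8,11}  [accepting]
'b' @ 5: {9,10}
'a' @ 6: {7,8,11}  [accepting]
after full input: {7,8,11}  (accept=7 in)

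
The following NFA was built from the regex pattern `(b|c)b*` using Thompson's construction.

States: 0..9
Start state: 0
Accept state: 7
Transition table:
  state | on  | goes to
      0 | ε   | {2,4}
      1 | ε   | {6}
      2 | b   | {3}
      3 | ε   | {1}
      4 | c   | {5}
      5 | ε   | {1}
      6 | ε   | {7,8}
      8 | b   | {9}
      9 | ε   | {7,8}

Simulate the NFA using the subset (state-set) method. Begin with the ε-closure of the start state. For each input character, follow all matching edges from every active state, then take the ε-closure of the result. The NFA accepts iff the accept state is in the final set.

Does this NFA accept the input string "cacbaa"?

S₀ = ε-closure({0}) = {0,2,4}
'c' @ 1: {1,5,6,7,8}  (accept∈set)
'a' @ 2: {}  — no active states
rest 'cbaa' ignored (set empty)
final: {}; accept 7 not in set

Answer: REJECT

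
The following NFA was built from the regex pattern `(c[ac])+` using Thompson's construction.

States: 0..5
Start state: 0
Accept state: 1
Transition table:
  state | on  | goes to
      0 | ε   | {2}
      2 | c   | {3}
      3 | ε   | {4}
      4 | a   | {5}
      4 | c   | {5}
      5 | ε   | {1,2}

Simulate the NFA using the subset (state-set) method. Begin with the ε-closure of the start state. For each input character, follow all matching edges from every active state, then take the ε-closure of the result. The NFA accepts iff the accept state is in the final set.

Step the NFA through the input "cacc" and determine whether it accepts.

Answer: ACCEPT

Derivation:
S₀ = ε-closure({0}) = {0,2}
'c' @ 1: {3,4}
'a' @ 2: {1,2,5}  [accepting]
'c' @ 3: {3,4}
'c' @ 4: {1,2,5}  [accepting]
after full input: {1,2,5}  (accept=1 in)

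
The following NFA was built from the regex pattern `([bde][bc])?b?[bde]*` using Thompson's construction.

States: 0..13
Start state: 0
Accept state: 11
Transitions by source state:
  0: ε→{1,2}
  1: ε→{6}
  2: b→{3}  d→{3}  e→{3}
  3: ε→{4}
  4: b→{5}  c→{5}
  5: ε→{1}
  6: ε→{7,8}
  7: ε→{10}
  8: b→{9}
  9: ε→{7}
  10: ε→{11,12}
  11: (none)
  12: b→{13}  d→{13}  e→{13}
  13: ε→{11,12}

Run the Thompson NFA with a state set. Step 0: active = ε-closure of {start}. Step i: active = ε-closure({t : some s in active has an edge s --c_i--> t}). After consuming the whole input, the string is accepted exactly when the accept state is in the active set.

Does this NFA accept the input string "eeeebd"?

Answer: ACCEPT

Derivation:
start: ε-closure({0}) = {0,1,2,6,7,8,10,11,12}
'e' @ 1: {3,4,11,12,13}  ✓accept
'e' @ 2: {11,12,13}  ✓accept
'e' @ 3: {11,12,13}  ✓accept
'e' @ 4: {11,12,13}  ✓accept
'b' @ 5: {11,12,13}  ✓accept
'd' @ 6: {11,12,13}  ✓accept
after full input: {11,12,13}  (accept=11 in)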